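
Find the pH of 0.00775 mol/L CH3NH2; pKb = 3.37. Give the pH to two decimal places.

pH = 11.21

CH3NH2 + H2O ⇌ CH3NH3+ + OH-
Kb = 10^(−3.37) = 4.27 × 10^-4
Kb = x²/(0.00775 − x) = 4.27 × 10^-4
Here C₀/Kb ≈ 18.1, so the small-x approximation fails. Use the quadratic:
x = (−Kb + √(Kb² + 4·Kb·C₀))/2 = 1.62 × 10^-3 M
pOH = −log(1.62 × 10^-3) = 2.79; pH = 14.00 − 2.79 = 11.21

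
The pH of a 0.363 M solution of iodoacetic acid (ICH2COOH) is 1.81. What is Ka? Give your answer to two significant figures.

Ka = 6.9 × 10^-4

[H+] = 10^(-1.81) = 1.55 × 10^-2 M
At equilibrium [HA] = 0.363 − 1.55 × 10^-2 = 3.47 × 10^-1 M
Ka = [H+][A-]/[HA] = (1.55 × 10^-2)² / 3.47 × 10^-1 = 6.9 × 10^-4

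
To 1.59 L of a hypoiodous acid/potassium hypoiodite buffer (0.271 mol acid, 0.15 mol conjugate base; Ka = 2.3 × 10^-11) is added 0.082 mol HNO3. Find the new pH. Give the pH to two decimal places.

Added H+ converts OI- to HOI: HOI → 0.353 mol, OI- → 0.068 mol.
pKa = −log(2.3 × 10^-11) = 10.638
pH = pKa + log(n_OI-/n_HOI) = 10.638 + log(0.068/0.353) = 10.638 + (-0.715)

pH = 9.92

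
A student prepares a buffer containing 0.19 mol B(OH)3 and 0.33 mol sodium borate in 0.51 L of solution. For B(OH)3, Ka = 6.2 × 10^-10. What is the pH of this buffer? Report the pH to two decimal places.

pH = 9.45

pKa = −log(6.2 × 10^-10) = 9.208
Using pH = pKa + log([base]/[acid]) with [base]/[acid] = 0.33/0.19:
pH = 9.208 + (+0.240) = 9.45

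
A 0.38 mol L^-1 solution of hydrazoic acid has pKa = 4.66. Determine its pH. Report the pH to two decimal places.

pH = 2.54

HN3 ⇌ N3- + H+
Ka = 10^(−4.66) = 2.19 × 10^-5
Ka = x²/(0.38 − x) = 2.19 × 10^-5
Neglecting x in the denominator: x = √(2.19 × 10^-5 × 0.38) = 2.88 × 10^-3 M
Check: 0.76% ionized — well under 5%, approximation valid.
pH = −log(2.88 × 10^-3) = 2.54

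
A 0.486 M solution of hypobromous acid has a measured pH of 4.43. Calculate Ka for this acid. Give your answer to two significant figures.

[H+] = 10^(-4.43) = 3.72 × 10^-5 M
At equilibrium [HA] = 0.486 − 3.72 × 10^-5 = 4.86 × 10^-1 M
Ka = [H+][A-]/[HA] = (3.72 × 10^-5)² / 4.86 × 10^-1 = 2.8 × 10^-9

Ka = 2.8 × 10^-9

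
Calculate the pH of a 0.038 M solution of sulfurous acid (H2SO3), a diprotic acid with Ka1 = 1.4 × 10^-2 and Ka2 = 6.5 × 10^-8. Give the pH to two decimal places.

pH = 1.77

Since Ka1 ≫ Ka2, the first ionization dominates [H+].
Ka1 = x²/(0.038 − x) = 1.4 × 10^-2
Solving the quadratic: x = (−Ka1 + √(Ka1² + 4·Ka1·C₀))/2 = 1.71 × 10^-2 M
pH = −log(1.71 × 10^-2) = 1.77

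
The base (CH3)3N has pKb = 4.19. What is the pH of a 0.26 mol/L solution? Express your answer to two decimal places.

(CH3)3N + H2O ⇌ (CH3)3NH+ + OH-
Kb = 10^(−4.19) = 6.46 × 10^-5
Kb = [OH-]²/(0.26 − [OH-]) = 6.46 × 10^-5
Since Kb ≪ C₀, [OH-] ≈ √(Kb·C₀) = 4.10 × 10^-3 M.
([OH-]/C₀ = 1.6% < 5%, so the approximation holds.)
pOH = −log(4.10 × 10^-3) = 2.39; pH = 14.00 − 2.39 = 11.61

pH = 11.61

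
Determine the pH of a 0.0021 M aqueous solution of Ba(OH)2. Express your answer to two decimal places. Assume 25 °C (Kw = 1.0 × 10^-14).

pH = 11.62

Ba(OH)2 is a strong base (each formula unit releases 2 OH-); [OH-] = 0.0042 M.
pOH = -log(0.0042) = 2.38
pH = 14.00 - 2.38 = 11.62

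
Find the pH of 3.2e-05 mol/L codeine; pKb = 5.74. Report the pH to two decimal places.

C18H21NO3 + H2O ⇌ C18H22NO3+ + OH-
Kb = 10^(−5.74) = 1.82 × 10^-6
Kb = x²/(3.2e-05 − x) = 1.82 × 10^-6
Here C₀/Kb ≈ 17.6, so the small-x approximation fails. Use the quadratic:
x = [−1.82e-06 + √(1.82e-06² + 2.33e-10)]/2 = 6.78 × 10^-6 M
pOH = 5.17, so pH = 14.00 − pOH = 8.83

pH = 8.83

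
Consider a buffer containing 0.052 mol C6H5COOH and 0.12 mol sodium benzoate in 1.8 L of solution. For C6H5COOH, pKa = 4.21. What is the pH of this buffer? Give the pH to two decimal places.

Henderson–Hasselbalch: pH = pKa + log([C6H5COO-]/[C6H5COOH]) = 4.21 + log(0.12/0.052)
pH = 4.21 + (+0.363) = 4.57

pH = 4.57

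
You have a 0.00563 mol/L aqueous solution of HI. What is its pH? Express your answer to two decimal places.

pH = 2.25

HI is a strong acid and dissociates completely, so [H+] = 0.00563 M.
pH = -log(0.00563) = 2.25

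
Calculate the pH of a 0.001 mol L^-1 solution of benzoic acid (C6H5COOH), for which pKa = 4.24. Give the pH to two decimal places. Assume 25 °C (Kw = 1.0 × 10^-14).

C6H5COOH ⇌ C6H5COO- + H+
Ka = 10^(−4.24) = 5.75 × 10^-5
From the ICE table, Ka = x²/(0.001 − x) = 5.75 × 10^-5.
Here C₀/Ka ≈ 17.4, so the small-x approximation fails. Use the quadratic:
x = [−5.75e-05 + √(5.75e-05² + 2.3e-07)]/2 = 2.13 × 10^-4 M
pH = −log(2.13 × 10^-4) = 3.67

pH = 3.67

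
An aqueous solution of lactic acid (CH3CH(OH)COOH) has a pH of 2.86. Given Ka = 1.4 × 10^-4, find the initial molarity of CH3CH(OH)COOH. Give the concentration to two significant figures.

C₀ = 1.5 × 10^-2 M

[H+] = 10^(-2.86) = 1.38 × 10^-3 M = x
Ka = x²/(C₀ − x) ⇒ C₀ = x + x²/Ka
C₀ = 1.38 × 10^-3 + (1.38 × 10^-3)²/(1.4 × 10^-4) = 1.50 × 10^-2 M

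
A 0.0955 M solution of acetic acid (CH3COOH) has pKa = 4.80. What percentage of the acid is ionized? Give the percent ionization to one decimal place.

1.3%

CH3COOH ⇌ CH3COO- + H+; let x = [H+] at equilibrium.
Ka = 10^(−4.80) = 1.58 × 10^-5
x ≈ √(Ka·C₀) = √(1.58 × 10^-5 × 0.0955) = 1.23 × 10^-3 M
Fraction ionized = 1.23 × 10^-3 / 0.0955 = 0.0129 → 1.3%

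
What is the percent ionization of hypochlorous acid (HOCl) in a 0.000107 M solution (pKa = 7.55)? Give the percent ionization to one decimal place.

HOCl ⇌ OCl- + H+; let x = [H+] at equilibrium.
Ka = 10^(−7.55) = 2.82 × 10^-8
x ≈ √(Ka·C₀) = √(2.82 × 10^-8 × 0.000107) = 1.74 × 10^-6 M
Fraction ionized = 1.74 × 10^-6 / 0.000107 = 0.0163 → 1.6%

1.6%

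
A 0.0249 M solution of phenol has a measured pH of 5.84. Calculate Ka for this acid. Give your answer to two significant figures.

Ka = 8.4 × 10^-11

[H+] = 10^(-5.84) = 1.45 × 10^-6 M
At equilibrium [HA] = 0.0249 − 1.45 × 10^-6 = 2.49 × 10^-2 M
Ka = [H+][A-]/[HA] = (1.45 × 10^-6)² / 2.49 × 10^-2 = 8.4 × 10^-11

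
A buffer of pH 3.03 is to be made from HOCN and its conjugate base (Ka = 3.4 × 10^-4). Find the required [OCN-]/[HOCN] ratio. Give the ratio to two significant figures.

ratio = 0.36

pKa = -log(3.4 × 10^-4) = 3.469
pH = pKa + log(r) ⇒ log(r) = 3.03 − 3.469 = -0.439
r = [OCN-]/[HOCN] = 10^(-0.439) = 0.364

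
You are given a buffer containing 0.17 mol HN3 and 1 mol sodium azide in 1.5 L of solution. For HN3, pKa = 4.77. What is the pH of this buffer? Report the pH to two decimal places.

pH = pKa + log([A⁻]/[HA]) = 4.77 + log(1/0.17)
pH = 4.77 + (+0.770) = 5.54

pH = 5.54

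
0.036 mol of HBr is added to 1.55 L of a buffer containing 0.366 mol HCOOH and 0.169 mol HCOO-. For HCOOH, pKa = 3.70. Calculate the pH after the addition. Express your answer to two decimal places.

Added H+ converts HCOO- to HCOOH: HCOOH → 0.402 mol, HCOO- → 0.133 mol.
pH = pKa + log(n_HCOO-/n_HCOOH) = 3.70 + log(0.133/0.402) = 3.70 + (-0.480)

pH = 3.22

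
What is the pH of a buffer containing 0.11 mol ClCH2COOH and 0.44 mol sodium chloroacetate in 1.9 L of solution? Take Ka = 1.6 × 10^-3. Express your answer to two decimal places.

pKa = −log(1.6 × 10^-3) = 2.796
pH = pKa + log([A⁻]/[HA]) = 2.796 + log(0.44/0.11)
pH = 2.796 + (+0.602) = 3.40

pH = 3.40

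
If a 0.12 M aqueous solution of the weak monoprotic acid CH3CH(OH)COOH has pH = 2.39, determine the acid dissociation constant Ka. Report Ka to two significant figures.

[H+] = 10^(-2.39) = 4.07 × 10^-3 M
At equilibrium [HA] = 0.12 − 4.07 × 10^-3 = 1.16 × 10^-1 M
Ka = [H+][A-]/[HA] = (4.07 × 10^-3)² / 1.16 × 10^-1 = 1.4 × 10^-4

Ka = 1.4 × 10^-4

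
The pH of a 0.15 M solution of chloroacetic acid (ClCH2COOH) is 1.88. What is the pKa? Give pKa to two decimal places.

[H+] = 10^(-1.88) = 1.32 × 10^-2 M
At equilibrium [HA] = 0.15 − 1.32 × 10^-2 = 1.37 × 10^-1 M
Ka = [H+][A-]/[HA] = (1.32 × 10^-2)² / 1.37 × 10^-1 = 1.27 × 10^-3
pKa = -log(1.27 × 10^-3) = 2.90

pKa = 2.90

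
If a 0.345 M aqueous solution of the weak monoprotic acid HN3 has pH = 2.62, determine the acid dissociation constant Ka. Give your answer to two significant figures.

Ka = 1.7 × 10^-5

[H+] = 10^(-2.62) = 2.40 × 10^-3 M
At equilibrium [HA] = 0.345 − 2.40 × 10^-3 = 3.43 × 10^-1 M
Ka = [H+][A-]/[HA] = (2.40 × 10^-3)² / 3.43 × 10^-1 = 1.7 × 10^-5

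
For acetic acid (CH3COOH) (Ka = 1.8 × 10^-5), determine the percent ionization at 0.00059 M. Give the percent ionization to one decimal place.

16.0%

CH3COOH ⇌ CH3COO- + H+; let x = [H+] at equilibrium.
Ka = x²/(C₀ − x); solving the quadratic gives x = 9.44 × 10^-5 M.
% ionization = x/C₀ × 100% = 9.44 × 10^-5/0.00059 × 100% = 16.0%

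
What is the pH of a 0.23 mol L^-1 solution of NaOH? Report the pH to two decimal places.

NaOH is a strong base; [OH-] = 0.23 M.
pOH = -log(0.23) = 0.64
pH = 14.00 - 0.64 = 13.36

pH = 13.36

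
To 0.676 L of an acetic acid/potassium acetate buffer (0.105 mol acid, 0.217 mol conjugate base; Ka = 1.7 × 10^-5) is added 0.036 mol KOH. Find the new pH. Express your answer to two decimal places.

pH = 5.33

After neutralization: n(CH3COOH) = 0.069 mol, n(CH3COO-) = 0.253 mol.
pKa = −log(1.7 × 10^-5) = 4.770
pH = pKa + log(n_CH3COO-/n_CH3COOH) = 4.770 + log(0.253/0.069) = 4.770 + (+0.564)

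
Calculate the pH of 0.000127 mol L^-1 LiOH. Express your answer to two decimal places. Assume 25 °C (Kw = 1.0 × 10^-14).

LiOH is a strong base; [OH-] = 0.000127 M.
pOH = -log(0.000127) = 3.90
pH = 14.00 - 3.90 = 10.10

pH = 10.10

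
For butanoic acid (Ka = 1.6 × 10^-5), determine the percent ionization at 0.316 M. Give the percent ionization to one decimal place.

0.7%

CH3(CH2)2COOH ⇌ CH3(CH2)2COO- + H+; let x = [H+] at equilibrium.
x ≈ √(Ka·C₀) = √(1.6 × 10^-5 × 0.316) = 2.25 × 10^-3 M
% ionization = x/C₀ × 100% = 2.25 × 10^-3/0.316 × 100% = 0.7%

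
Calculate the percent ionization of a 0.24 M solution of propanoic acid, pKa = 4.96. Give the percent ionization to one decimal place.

0.7%

CH3CH2COOH ⇌ CH3CH2COO- + H+; let x = [H+] at equilibrium.
Ka = 10^(−4.96) = 1.10 × 10^-5
x ≈ √(Ka·C₀) = √(1.10 × 10^-5 × 0.24) = 1.62 × 10^-3 M
Fraction ionized = 1.62 × 10^-3 / 0.24 = 0.0067 → 0.7%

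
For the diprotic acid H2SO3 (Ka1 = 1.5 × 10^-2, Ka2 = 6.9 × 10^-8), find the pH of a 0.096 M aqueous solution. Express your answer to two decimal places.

pH = 1.51

Ka1 ≫ Ka2, so treat the first dissociation as the only significant source of H+.
Ka1 = x²/(0.096 − x) = 1.5 × 10^-2
Solving the quadratic: x = (−Ka1 + √(Ka1² + 4·Ka1·C₀))/2 = 3.12 × 10^-2 M
pH = −log(3.12 × 10^-2) = 1.51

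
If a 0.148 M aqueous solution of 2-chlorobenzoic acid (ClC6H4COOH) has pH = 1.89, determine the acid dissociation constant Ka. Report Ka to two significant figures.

Ka = 1.2 × 10^-3

[H+] = 10^(-1.89) = 1.29 × 10^-2 M
At equilibrium [HA] = 0.148 − 1.29 × 10^-2 = 1.35 × 10^-1 M
Ka = [H+][A-]/[HA] = (1.29 × 10^-2)² / 1.35 × 10^-1 = 1.2 × 10^-3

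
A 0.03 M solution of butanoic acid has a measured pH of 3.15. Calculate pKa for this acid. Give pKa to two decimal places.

[H+] = 10^(-3.15) = 7.08 × 10^-4 M
At equilibrium [HA] = 0.03 − 7.08 × 10^-4 = 2.93 × 10^-2 M
Ka = [H+][A-]/[HA] = (7.08 × 10^-4)² / 2.93 × 10^-2 = 1.71 × 10^-5
pKa = -log(1.71 × 10^-5) = 4.77

pKa = 4.77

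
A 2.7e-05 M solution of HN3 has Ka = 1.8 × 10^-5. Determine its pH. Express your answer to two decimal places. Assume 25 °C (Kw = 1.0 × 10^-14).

HN3 ⇌ N3- + H+
Let x = [H+] at equilibrium. Ka = x²/(2.7e-05 − x).
x is not negligible relative to C₀; solve x² + 1.8e-05·x − 4.86e-10 = 0.
x = [−1.8e-05 + √(1.8e-05² + 1.94e-09)]/2 = 1.48 × 10^-5 M
pH = −log(1.48 × 10^-5) = 4.83

pH = 4.83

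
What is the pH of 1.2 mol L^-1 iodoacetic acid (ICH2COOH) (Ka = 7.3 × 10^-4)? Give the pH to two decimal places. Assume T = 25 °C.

ICH2COOH ⇌ ICH2COO- + H+
From the ICE table, Ka = [H+]²/(1.2 − [H+]) = 7.3 × 10^-4.
Since Ka ≪ C₀, [H+] ≈ √(Ka·C₀) = 2.96 × 10^-2 M.
([H+]/C₀ = 2.5% < 5%, so the approximation holds.)
pH = −log[H+] = −log(2.96 × 10^-2) = 1.53

pH = 1.53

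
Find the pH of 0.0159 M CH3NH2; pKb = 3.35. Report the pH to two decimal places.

pH = 11.39

CH3NH2 + H2O ⇌ CH3NH3+ + OH-
Kb = 10^(−3.35) = 4.47 × 10^-4
Kb = [OH-]²/(0.0159 − [OH-]) = 4.47 × 10^-4
The 5% rule fails; solving [OH-]² + Kb·[OH-] − Kb·C₀ = 0 exactly:
[OH-] = (−Kb + √(Kb² + 4·Kb·C₀))/2 = 2.45 × 10^-3 M
pOH = 2.61, so pH = 14.00 − pOH = 11.39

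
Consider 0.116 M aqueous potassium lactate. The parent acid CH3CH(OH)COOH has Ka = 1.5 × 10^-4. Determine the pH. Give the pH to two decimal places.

CH3CH(OH)COO- is the conjugate base of the weak acid CH3CH(OH)COOH.
Kb = Kw/Ka = 1.0×10^-14 / 1.5 × 10^-4 = 6.67 × 10^-11
Kb = x²/(0.116 − x) = 6.67 × 10^-11
Assume x ≪ 0.116: x ≈ √(6.67 × 10^-11 × 0.116) = 2.78 × 10^-6 M
pOH = 5.56, so pH = 14.00 − pOH = 8.44

pH = 8.44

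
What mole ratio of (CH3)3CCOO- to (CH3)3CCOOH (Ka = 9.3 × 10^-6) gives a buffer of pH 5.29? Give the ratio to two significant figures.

ratio = 1.8

pKa = -log(9.3 × 10^-6) = 5.032
pH = pKa + log(r) ⇒ log(r) = 5.29 − 5.032 = +0.258
r = [(CH3)3CCOO-]/[(CH3)3CCOOH] = 10^(+0.258) = 1.81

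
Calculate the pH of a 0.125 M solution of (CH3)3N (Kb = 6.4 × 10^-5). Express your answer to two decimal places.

(CH3)3N + H2O ⇌ (CH3)3NH+ + OH-
From the ICE table, Kb = [OH-]²/(0.125 − [OH-]) = 6.4 × 10^-5.
Neglecting [OH-] in the denominator: [OH-] = √(6.4 × 10^-5 × 0.125) = 2.83 × 10^-3 M
Check: 2.3% ionized — well under 5%, approximation valid.
pOH = −log(2.83 × 10^-3) = 2.55; pH = 14.00 − 2.55 = 11.45

pH = 11.45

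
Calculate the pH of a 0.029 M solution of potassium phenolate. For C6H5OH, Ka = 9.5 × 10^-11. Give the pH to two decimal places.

pH = 11.23

C6H5O- is the conjugate base of the weak acid C6H5OH.
Kb = Kw/Ka = 1.0×10^-14 / 9.5 × 10^-11 = 1.05 × 10^-4
Let x = [OH-] at equilibrium. Kb = x²/(0.029 − x).
x is not negligible relative to C₀; solve x² + 0.000105·x − 3.05e-06 = 0.
x = [−0.000105 + √(0.000105² + 1.22e-05)]/2 = 1.69 × 10^-3 M
pOH = 2.77, so pH = 14.00 − pOH = 11.23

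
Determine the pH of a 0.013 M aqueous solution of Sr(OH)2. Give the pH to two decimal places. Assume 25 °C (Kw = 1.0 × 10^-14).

Sr(OH)2 is a strong base (each formula unit releases 2 OH-); [OH-] = 0.026 M.
pOH = -log(0.026) = 1.59
pH = 14.00 - 1.59 = 12.41

pH = 12.41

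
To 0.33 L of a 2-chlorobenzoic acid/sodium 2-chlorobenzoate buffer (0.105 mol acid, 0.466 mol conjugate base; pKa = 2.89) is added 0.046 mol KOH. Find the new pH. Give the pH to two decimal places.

pH = 3.83

After neutralization: n(ClC6H4COOH) = 0.059 mol, n(ClC6H4COO-) = 0.512 mol.
Henderson–Hasselbalch with mole ratio 0.512/0.059: pH = 2.89 + (+0.938)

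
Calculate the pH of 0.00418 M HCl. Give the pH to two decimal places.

pH = 2.38

HCl is a strong acid and dissociates completely, so [H+] = 0.00418 M.
pH = -log(0.00418) = 2.38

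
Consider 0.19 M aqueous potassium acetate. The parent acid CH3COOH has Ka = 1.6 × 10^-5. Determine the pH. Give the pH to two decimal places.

CH3COO- is the conjugate base of the weak acid CH3COOH.
Kb = Kw/Ka = 1.0×10^-14 / 1.6 × 10^-5 = 6.25 × 10^-10
Let x = [OH-] at equilibrium. Kb = x²/(0.19 − x).
Neglecting x in the denominator: x = √(6.25 × 10^-10 × 0.19) = 1.09 × 10^-5 M
(x/C₀ = 0.0057% < 5%, so the approximation holds.)
pOH = −log(1.09 × 10^-5) = 4.96; pH = 14.00 − 4.96 = 9.04

pH = 9.04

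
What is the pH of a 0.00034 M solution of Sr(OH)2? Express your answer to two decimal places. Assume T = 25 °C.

Sr(OH)2 is a strong base (each formula unit releases 2 OH-); [OH-] = 0.00068 M.
pOH = -log(0.00068) = 3.17
pH = 14.00 - 3.17 = 10.83

pH = 10.83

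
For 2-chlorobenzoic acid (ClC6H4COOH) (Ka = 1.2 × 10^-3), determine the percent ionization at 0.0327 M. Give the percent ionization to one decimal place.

17.4%

ClC6H4COOH ⇌ ClC6H4COO- + H+; let x = [H+] at equilibrium.
Ka = x²/(C₀ − x); solving the quadratic gives x = 5.69 × 10^-3 M.
% ionization = x/C₀ × 100% = 5.69 × 10^-3/0.0327 × 100% = 17.4%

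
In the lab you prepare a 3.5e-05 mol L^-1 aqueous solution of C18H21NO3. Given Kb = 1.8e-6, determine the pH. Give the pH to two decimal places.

C18H21NO3 + H2O ⇌ C18H22NO3+ + OH-
Kb = [OH-]²/(3.5e-05 − [OH-]) = 1.8 × 10^-6
[OH-] is not negligible relative to C₀; solve [OH-]² + 1.8e-06·[OH-] − 6.3e-11 = 0.
[OH-] = [−1.8e-06 + √(1.8e-06² + 2.52e-10)]/2 = 7.09 × 10^-6 M
pOH = −log(7.09 × 10^-6) = 5.15; pH = 14.00 − 5.15 = 8.85

pH = 8.85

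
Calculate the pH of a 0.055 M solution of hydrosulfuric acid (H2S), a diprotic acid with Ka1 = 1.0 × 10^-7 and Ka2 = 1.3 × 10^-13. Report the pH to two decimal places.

pH = 4.13

Since Ka1 ≫ Ka2, the first ionization dominates [H+].
Ka1 = x²/(0.055 − x) = 1.0 × 10^-7
x ≈ √(1.0 × 10^-7 × 0.055) = 7.42 × 10^-5 M
pH = −log(7.42 × 10^-5) = 4.13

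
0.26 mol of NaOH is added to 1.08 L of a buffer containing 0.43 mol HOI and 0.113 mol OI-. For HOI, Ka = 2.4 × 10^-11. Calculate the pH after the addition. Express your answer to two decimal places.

After neutralization: n(HOI) = 0.17 mol, n(OI-) = 0.373 mol.
pKa = −log(2.4 × 10^-11) = 10.620
Henderson–Hasselbalch with mole ratio 0.373/0.17: pH = 10.620 + (+0.341)

pH = 10.96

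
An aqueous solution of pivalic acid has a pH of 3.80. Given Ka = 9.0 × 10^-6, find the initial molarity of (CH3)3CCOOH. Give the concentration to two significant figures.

[H+] = 10^(-3.80) = 1.58 × 10^-4 M = x
Ka = x²/(C₀ − x) ⇒ C₀ = x + x²/Ka
C₀ = 1.58 × 10^-4 + (1.58 × 10^-4)²/(9.0 × 10^-6) = 2.93 × 10^-3 M

C₀ = 2.9 × 10^-3 M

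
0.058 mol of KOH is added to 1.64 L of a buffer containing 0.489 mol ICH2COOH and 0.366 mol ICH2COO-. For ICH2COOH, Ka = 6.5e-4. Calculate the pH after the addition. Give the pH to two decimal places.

After neutralization: n(ICH2COOH) = 0.431 mol, n(ICH2COO-) = 0.424 mol.
pKa = −log(6.5 × 10^-4) = 3.187
pH = pKa + log(n_ICH2COO-/n_ICH2COOH) = 3.187 + log(0.424/0.431) = 3.187 + (-0.007)

pH = 3.18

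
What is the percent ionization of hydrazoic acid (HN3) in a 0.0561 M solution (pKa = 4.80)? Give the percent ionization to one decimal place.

1.7%

HN3 ⇌ N3- + H+; let x = [H+] at equilibrium.
Ka = 10^(−4.80) = 1.58 × 10^-5
x ≈ √(Ka·C₀) = √(1.58 × 10^-5 × 0.0561) = 9.41 × 10^-4 M
% ionization = x/C₀ × 100% = 9.41 × 10^-4/0.0561 × 100% = 1.7%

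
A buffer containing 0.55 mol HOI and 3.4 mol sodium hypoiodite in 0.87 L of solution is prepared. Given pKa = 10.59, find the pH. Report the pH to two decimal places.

pH = 11.38

Henderson–Hasselbalch: pH = pKa + log([OI-]/[HOI]) = 10.59 + log(3.4/0.55)
pH = 10.59 + (+0.791) = 11.38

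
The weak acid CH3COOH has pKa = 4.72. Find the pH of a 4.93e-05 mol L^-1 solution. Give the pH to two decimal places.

CH3COOH ⇌ CH3COO- + H+
Ka = 10^(−4.72) = 1.91 × 10^-5
Let x = [H+] at equilibrium. Ka = x²/(4.93e-05 − x).
The 5% rule fails; solving x² + Ka·x − Ka·C₀ = 0 exactly:
x = (−Ka + √(Ka² + 4·Ka·C₀))/2 = 2.26 × 10^-5 M
pH = −log(2.26 × 10^-5) = 4.65

pH = 4.65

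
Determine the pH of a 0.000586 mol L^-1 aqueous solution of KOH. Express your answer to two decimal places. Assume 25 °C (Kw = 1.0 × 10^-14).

pH = 10.77

KOH is a strong base; [OH-] = 0.000586 M.
pOH = -log(0.000586) = 3.23
pH = 14.00 - 3.23 = 10.77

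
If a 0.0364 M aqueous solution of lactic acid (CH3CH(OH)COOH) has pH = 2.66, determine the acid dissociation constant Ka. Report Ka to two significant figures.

Ka = 1.4 × 10^-4

[H+] = 10^(-2.66) = 2.19 × 10^-3 M
At equilibrium [HA] = 0.0364 − 2.19 × 10^-3 = 3.42 × 10^-2 M
Ka = [H+][A-]/[HA] = (2.19 × 10^-3)² / 3.42 × 10^-2 = 1.4 × 10^-4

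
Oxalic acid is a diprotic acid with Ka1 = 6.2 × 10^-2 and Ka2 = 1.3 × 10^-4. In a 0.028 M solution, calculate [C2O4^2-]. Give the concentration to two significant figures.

First ionization gives [H+] ≈ [HC2O4-] = 2.09 × 10^-2 M.
Second step: Ka2 = [H+][C2O4^2-]/[HC2O4-] ≈ [C2O4^2-] (since [H+] ≈ [HC2O4-]).
So [C2O4^2-] ≈ Ka2.

1.3 × 10^-4 M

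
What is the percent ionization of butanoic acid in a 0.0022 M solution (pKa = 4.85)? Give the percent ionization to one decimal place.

CH3(CH2)2COOH ⇌ CH3(CH2)2COO- + H+; let x = [H+] at equilibrium.
Ka = 10^(−4.85) = 1.41 × 10^-5
Solve x² + 1.41e-05x − 3.1e-08 = 0 → x = 1.69 × 10^-4 M
% ionization = x/C₀ × 100% = 1.69 × 10^-4/0.0022 × 100% = 7.7%

7.7%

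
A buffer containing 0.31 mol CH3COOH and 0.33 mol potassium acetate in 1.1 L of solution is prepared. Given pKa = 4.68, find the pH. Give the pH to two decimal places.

pH = pKa + log([A⁻]/[HA]) = 4.68 + log(0.33/0.31)
pH = 4.68 + (+0.027) = 4.71

pH = 4.71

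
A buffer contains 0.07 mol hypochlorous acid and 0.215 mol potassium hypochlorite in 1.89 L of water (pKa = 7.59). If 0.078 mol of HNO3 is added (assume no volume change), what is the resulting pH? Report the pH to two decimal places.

pH = 7.56

After neutralization: n(HOCl) = 0.148 mol, n(OCl-) = 0.137 mol.
pH = pKa + log(n_OCl-/n_HOCl) = 7.59 + log(0.137/0.148) = 7.59 + (-0.034)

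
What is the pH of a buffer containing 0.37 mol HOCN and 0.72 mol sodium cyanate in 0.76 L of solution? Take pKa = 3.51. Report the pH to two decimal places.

pH = pKa + log([A⁻]/[HA]) = 3.51 + log(0.72/0.37)
pH = 3.51 + (+0.289) = 3.80

pH = 3.80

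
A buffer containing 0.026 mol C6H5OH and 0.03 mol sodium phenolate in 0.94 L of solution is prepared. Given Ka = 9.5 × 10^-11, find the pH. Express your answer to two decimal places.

pKa = −log(9.5 × 10^-11) = 10.022
Henderson–Hasselbalch: pH = pKa + log([C6H5O-]/[C6H5OH]) = 10.022 + log(0.03/0.026)
pH = 10.022 + (+0.062) = 10.08

pH = 10.08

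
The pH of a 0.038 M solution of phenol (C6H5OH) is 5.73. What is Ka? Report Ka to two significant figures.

[H+] = 10^(-5.73) = 1.86 × 10^-6 M
At equilibrium [HA] = 0.038 − 1.86 × 10^-6 = 3.80 × 10^-2 M
Ka = [H+][A-]/[HA] = (1.86 × 10^-6)² / 3.80 × 10^-2 = 9.1 × 10^-11

Ka = 9.1 × 10^-11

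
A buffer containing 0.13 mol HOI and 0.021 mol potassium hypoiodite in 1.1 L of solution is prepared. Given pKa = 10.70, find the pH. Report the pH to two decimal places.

pH = pKa + log([A⁻]/[HA]) = 10.70 + log(0.021/0.13)
pH = 10.70 + (-0.792) = 9.91

pH = 9.91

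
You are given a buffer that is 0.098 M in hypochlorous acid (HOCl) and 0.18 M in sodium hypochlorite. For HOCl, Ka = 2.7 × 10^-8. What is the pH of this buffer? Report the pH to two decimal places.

pH = 7.83

pKa = −log(2.7 × 10^-8) = 7.569
pH = pKa + log([A⁻]/[HA]) = 7.569 + log(0.18/0.098)
pH = 7.569 + (+0.264) = 7.83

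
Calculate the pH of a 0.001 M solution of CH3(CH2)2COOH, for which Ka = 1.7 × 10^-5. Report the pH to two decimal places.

CH3(CH2)2COOH ⇌ CH3(CH2)2COO- + H+
Ka = [H+]²/(0.001 − [H+]) = 1.7 × 10^-5
The 5% rule fails; solving [H+]² + Ka·[H+] − Ka·C₀ = 0 exactly:
[H+] = [−1.7e-05 + √(1.7e-05² + 6.8e-08)]/2 = 1.22 × 10^-4 M
pH = −log[H+] = −log(1.22 × 10^-4) = 3.91

pH = 3.91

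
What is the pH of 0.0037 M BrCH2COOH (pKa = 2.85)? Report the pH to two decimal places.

BrCH2COOH ⇌ BrCH2COO- + H+
Ka = 10^(−2.85) = 1.41 × 10^-3
From the ICE table, Ka = x²/(0.0037 − x) = 1.41 × 10^-3.
Here C₀/Ka ≈ 2.62, so the small-x approximation fails. Use the quadratic:
x = (−Ka + √(Ka² + 4·Ka·C₀))/2 = 1.69 × 10^-3 M
pH = −log(1.69 × 10^-3) = 2.77

pH = 2.77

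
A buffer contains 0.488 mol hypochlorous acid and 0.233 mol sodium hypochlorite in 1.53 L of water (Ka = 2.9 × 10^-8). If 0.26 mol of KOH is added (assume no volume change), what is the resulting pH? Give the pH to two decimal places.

pH = 7.87

OH- converts HOCl to OCl-: HOCl → 0.228 mol, OCl- → 0.493 mol.
pKa = −log(2.9 × 10^-8) = 7.538
Henderson–Hasselbalch with mole ratio 0.493/0.228: pH = 7.538 + (+0.335)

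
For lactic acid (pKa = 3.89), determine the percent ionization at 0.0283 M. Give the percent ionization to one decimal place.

CH3CH(OH)COOH ⇌ CH3CH(OH)COO- + H+; let x = [H+] at equilibrium.
Ka = 10^(−3.89) = 1.29 × 10^-4
Solve x² + 0.000129x − 3.65e-06 = 0 → x = 1.85 × 10^-3 M
Fraction ionized = 1.85 × 10^-3 / 0.0283 = 0.0654 → 6.5%

6.5%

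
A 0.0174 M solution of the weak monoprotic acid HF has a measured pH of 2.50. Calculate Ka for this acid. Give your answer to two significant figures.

[H+] = 10^(-2.50) = 3.16 × 10^-3 M
At equilibrium [HA] = 0.0174 − 3.16 × 10^-3 = 1.42 × 10^-2 M
Ka = [H+][A-]/[HA] = (3.16 × 10^-3)² / 1.42 × 10^-2 = 7.0 × 10^-4

Ka = 7.0 × 10^-4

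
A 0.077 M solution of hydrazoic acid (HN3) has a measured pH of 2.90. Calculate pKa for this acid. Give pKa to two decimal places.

pKa = 4.68

[H+] = 10^(-2.90) = 1.26 × 10^-3 M
At equilibrium [HA] = 0.077 − 1.26 × 10^-3 = 7.57 × 10^-2 M
Ka = [H+][A-]/[HA] = (1.26 × 10^-3)² / 7.57 × 10^-2 = 2.10 × 10^-5
pKa = -log(2.10 × 10^-5) = 4.68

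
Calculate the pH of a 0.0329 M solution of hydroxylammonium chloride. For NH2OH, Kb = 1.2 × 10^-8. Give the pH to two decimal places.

pH = 3.78

NH3OH+ is the conjugate acid of the weak base NH2OH.
Ka = Kw/Kb = 1.0×10^-14 / 1.2 × 10^-8 = 8.33 × 10^-7
Ka = x²/(0.0329 − x) = 8.33 × 10^-7
Neglecting x in the denominator: x = √(8.33 × 10^-7 × 0.0329) = 1.66 × 10^-4 M
pH = −log(1.66 × 10^-4) = 3.78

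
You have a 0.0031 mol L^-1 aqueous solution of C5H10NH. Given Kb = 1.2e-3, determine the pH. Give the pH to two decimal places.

C5H10NH + H2O ⇌ C5H10NH2+ + OH-
From the ICE table, Kb = x²/(0.0031 − x) = 1.2 × 10^-3.
Here C₀/Kb ≈ 2.58, so the small-x approximation fails. Use the quadratic:
x = [−0.0012 + √(0.0012² + 1.49e-05)]/2 = 1.42 × 10^-3 M
pOH = 2.85, so pH = 14.00 − pOH = 11.15

pH = 11.15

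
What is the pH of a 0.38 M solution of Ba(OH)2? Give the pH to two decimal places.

Ba(OH)2 is a strong base (each formula unit releases 2 OH-); [OH-] = 0.76 M.
pOH = -log(0.76) = 0.12
pH = 14.00 - 0.12 = 13.88

pH = 13.88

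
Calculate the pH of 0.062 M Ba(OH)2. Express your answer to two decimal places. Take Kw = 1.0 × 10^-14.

Ba(OH)2 is a strong base (each formula unit releases 2 OH-); [OH-] = 0.124 M.
pOH = -log(0.124) = 0.91
pH = 14.00 - 0.91 = 13.09

pH = 13.09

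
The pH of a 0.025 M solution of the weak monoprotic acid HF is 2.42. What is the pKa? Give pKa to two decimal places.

[H+] = 10^(-2.42) = 3.80 × 10^-3 M
At equilibrium [HA] = 0.025 − 3.80 × 10^-3 = 2.12 × 10^-2 M
Ka = [H+][A-]/[HA] = (3.80 × 10^-3)² / 2.12 × 10^-2 = 6.81 × 10^-4
pKa = -log(6.81 × 10^-4) = 3.17

pKa = 3.17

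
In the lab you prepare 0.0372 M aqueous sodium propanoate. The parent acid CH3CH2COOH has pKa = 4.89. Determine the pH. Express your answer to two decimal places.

CH3CH2COO- is the conjugate base of the weak acid CH3CH2COOH.
Ka = 10^(−4.89) = 1.29 × 10^-5
Kb = Kw/Ka = 1.0×10^-14 / 1.29 × 10^-5 = 7.75 × 10^-10
From the ICE table, Kb = [OH-]²/(0.0372 − [OH-]) = 7.75 × 10^-10.
Since Kb ≪ C₀, [OH-] ≈ √(Kb·C₀) = 5.37 × 10^-6 M.
Check: 0.014% ionized — well under 5%, approximation valid.
pOH = 5.27, so pH = 14.00 − pOH = 8.73

pH = 8.73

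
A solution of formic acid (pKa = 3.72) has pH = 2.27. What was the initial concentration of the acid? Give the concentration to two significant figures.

[H+] = 10^(-2.27) = 5.37 × 10^-3 M = x
Ka = 10^(−3.72) = 1.91 × 10^-4
Ka = x²/(C₀ − x) ⇒ C₀ = x + x²/Ka
C₀ = 5.37 × 10^-3 + (5.37 × 10^-3)²/(1.91 × 10^-4) = 1.56 × 10^-1 M

C₀ = 1.6 × 10^-1 M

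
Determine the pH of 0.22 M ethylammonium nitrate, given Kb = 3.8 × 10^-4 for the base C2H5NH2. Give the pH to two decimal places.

C2H5NH3+ is the conjugate acid of the weak base C2H5NH2.
Ka = Kw/Kb = 1.0×10^-14 / 3.8 × 10^-4 = 2.63 × 10^-11
Ka = x²/(0.22 − x) = 2.63 × 10^-11
Since Ka ≪ C₀, x ≈ √(Ka·C₀) = 2.41 × 10^-6 M.
pH = −log(2.41 × 10^-6) = 5.62

pH = 5.62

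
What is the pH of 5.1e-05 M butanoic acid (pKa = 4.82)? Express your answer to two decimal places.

CH3(CH2)2COOH ⇌ CH3(CH2)2COO- + H+
Ka = 10^(−4.82) = 1.51 × 10^-5
Let x = [H+] at equilibrium. Ka = x²/(5.1e-05 − x).
x is not negligible relative to C₀; solve x² + 1.51e-05·x − 7.7e-10 = 0.
x = (−Ka + √(Ka² + 4·Ka·C₀))/2 = 2.12 × 10^-5 M
pH = −log(2.12 × 10^-5) = 4.67

pH = 4.67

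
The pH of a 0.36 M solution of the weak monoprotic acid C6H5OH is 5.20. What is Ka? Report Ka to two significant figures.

Ka = 1.1 × 10^-10

[H+] = 10^(-5.20) = 6.31 × 10^-6 M
At equilibrium [HA] = 0.36 − 6.31 × 10^-6 = 3.60 × 10^-1 M
Ka = [H+][A-]/[HA] = (6.31 × 10^-6)² / 3.60 × 10^-1 = 1.1 × 10^-10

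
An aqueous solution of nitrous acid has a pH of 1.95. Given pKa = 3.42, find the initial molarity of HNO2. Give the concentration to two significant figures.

C₀ = 3.4 × 10^-1 M

[H+] = 10^(-1.95) = 1.12 × 10^-2 M = x
Ka = 10^(−3.42) = 3.80 × 10^-4
Ka = x²/(C₀ − x) ⇒ C₀ = x + x²/Ka
C₀ = 1.12 × 10^-2 + (1.12 × 10^-2)²/(3.80 × 10^-4) = 3.41 × 10^-1 M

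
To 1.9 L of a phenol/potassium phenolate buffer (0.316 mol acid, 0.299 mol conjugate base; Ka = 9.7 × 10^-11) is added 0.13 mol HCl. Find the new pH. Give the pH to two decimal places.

pH = 9.59

Added H+ converts C6H5O- to C6H5OH: C6H5OH → 0.446 mol, C6H5O- → 0.169 mol.
pKa = −log(9.7 × 10^-11) = 10.013
pH = pKa + log([A⁻]/[HA]) = 10.013 + log(0.169/0.446) = 10.013 -0.421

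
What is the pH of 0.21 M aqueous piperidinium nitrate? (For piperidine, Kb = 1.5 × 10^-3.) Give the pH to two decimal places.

pH = 5.93

C5H10NH2+ is the conjugate acid of the weak base C5H10NH.
Ka = Kw/Kb = 1.0×10^-14 / 1.5 × 10^-3 = 6.67 × 10^-12
From the ICE table, Ka = [H+]²/(0.21 − [H+]) = 6.67 × 10^-12.
Since Ka ≪ C₀, [H+] ≈ √(Ka·C₀) = 1.18 × 10^-6 M.
Check: 0.00056% ionized — well under 5%, approximation valid.
pH = −log[H+] = −log(1.18 × 10^-6) = 5.93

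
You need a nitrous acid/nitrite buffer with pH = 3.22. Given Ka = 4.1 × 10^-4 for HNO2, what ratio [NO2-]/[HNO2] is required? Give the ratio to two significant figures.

ratio = 0.68

pKa = -log(4.1 × 10^-4) = 3.387
pH = pKa + log(r) ⇒ log(r) = 3.22 − 3.387 = -0.167
r = [NO2-]/[HNO2] = 10^(-0.167) = 0.681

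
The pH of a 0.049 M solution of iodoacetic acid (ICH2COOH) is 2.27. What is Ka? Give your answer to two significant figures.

[H+] = 10^(-2.27) = 5.37 × 10^-3 M
At equilibrium [HA] = 0.049 − 5.37 × 10^-3 = 4.36 × 10^-2 M
Ka = [H+][A-]/[HA] = (5.37 × 10^-3)² / 4.36 × 10^-2 = 6.6 × 10^-4

Ka = 6.6 × 10^-4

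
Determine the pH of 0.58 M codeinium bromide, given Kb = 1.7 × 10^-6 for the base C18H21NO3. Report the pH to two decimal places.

C18H22NO3+ is the conjugate acid of the weak base C18H21NO3.
Ka = Kw/Kb = 1.0×10^-14 / 1.7 × 10^-6 = 5.88 × 10^-9
Let x = [H+] at equilibrium. Ka = x²/(0.58 − x).
Assume x ≪ 0.58: x ≈ √(5.88 × 10^-9 × 0.58) = 5.84 × 10^-5 M
(x/C₀ = 0.01% < 5%, so the approximation holds.)
pH = −log[H+] = −log(5.84 × 10^-5) = 4.23

pH = 4.23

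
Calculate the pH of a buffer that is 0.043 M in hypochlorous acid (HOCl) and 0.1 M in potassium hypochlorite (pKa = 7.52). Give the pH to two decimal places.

pH = 7.89

Using pH = pKa + log([base]/[acid]) with [base]/[acid] = 0.1/0.043:
pH = 7.52 + (+0.367) = 7.89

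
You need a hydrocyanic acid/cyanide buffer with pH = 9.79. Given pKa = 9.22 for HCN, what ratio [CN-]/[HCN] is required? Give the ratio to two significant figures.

ratio = 3.7

pH = pKa + log(r) ⇒ log(r) = 9.79 − 9.22 = +0.57
r = [CN-]/[HCN] = 10^(+0.57) = 3.72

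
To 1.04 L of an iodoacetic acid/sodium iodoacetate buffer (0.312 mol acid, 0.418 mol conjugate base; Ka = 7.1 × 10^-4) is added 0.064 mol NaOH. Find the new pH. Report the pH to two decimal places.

OH- converts ICH2COOH to ICH2COO-: ICH2COOH → 0.248 mol, ICH2COO- → 0.482 mol.
pKa = −log(7.1 × 10^-4) = 3.149
pH = pKa + log(n_ICH2COO-/n_ICH2COOH) = 3.149 + log(0.482/0.248) = 3.149 + (+0.289)

pH = 3.44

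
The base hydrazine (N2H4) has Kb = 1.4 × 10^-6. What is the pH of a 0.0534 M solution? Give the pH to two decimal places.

pH = 10.44

N2H4 + H2O ⇌ N2H5+ + OH-
Kb = [OH-]²/(0.0534 − [OH-]) = 1.4 × 10^-6
Assume [OH-] ≪ 0.0534: [OH-] ≈ √(1.4 × 10^-6 × 0.0534) = 2.73 × 10^-4 M
([OH-]/C₀ = 0.51% < 5%, so the approximation holds.)
pOH = 3.56, so pH = 14.00 − pOH = 10.44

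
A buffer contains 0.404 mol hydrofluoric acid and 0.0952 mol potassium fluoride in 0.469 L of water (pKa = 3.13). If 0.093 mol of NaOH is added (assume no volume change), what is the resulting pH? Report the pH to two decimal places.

OH- converts HF to F-: HF → 0.311 mol, F- → 0.188 mol.
pH = pKa + log([A⁻]/[HA]) = 3.13 + log(0.188/0.311) = 3.13 -0.219

pH = 2.91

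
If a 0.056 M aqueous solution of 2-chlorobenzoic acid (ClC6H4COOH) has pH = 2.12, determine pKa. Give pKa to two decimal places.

[H+] = 10^(-2.12) = 7.59 × 10^-3 M
At equilibrium [HA] = 0.056 − 7.59 × 10^-3 = 4.84 × 10^-2 M
Ka = [H+][A-]/[HA] = (7.59 × 10^-3)² / 4.84 × 10^-2 = 1.19 × 10^-3
pKa = -log(1.19 × 10^-3) = 2.92

pKa = 2.92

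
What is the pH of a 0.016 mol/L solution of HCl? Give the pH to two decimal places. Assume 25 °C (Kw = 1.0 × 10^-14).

pH = 1.80

HCl is a strong acid and dissociates completely, so [H+] = 0.016 M.
pH = -log(0.016) = 1.80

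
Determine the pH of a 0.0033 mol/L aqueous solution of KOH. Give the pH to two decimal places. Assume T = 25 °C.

pH = 11.52

KOH is a strong base; [OH-] = 0.0033 M.
pOH = -log(0.0033) = 2.48
pH = 14.00 - 2.48 = 11.52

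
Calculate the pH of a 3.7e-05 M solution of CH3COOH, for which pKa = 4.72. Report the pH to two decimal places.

CH3COOH ⇌ CH3COO- + H+
Ka = 10^(−4.72) = 1.91 × 10^-5
From the ICE table, Ka = [H+]²/(3.7e-05 − [H+]) = 1.91 × 10^-5.
Here C₀/Ka ≈ 1.94, so the small-[H+] approximation fails. Use the quadratic:
[H+] = (−Ka + √(Ka² + 4·Ka·C₀))/2 = 1.87 × 10^-5 M
pH = −log[H+] = −log(1.87 × 10^-5) = 4.73

pH = 4.73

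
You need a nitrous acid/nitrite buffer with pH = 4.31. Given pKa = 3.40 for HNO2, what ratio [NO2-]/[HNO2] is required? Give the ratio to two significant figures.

ratio = 8.1

pH = pKa + log(r) ⇒ log(r) = 4.31 − 3.40 = +0.91
r = [NO2-]/[HNO2] = 10^(+0.91) = 8.13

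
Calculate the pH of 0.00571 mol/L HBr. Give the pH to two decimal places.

HBr is a strong acid and dissociates completely, so [H+] = 0.00571 M.
pH = -log(0.00571) = 2.24

pH = 2.24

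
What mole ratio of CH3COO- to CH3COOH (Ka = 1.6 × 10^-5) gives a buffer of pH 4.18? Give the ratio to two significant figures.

ratio = 0.24

pKa = -log(1.6 × 10^-5) = 4.796
pH = pKa + log(r) ⇒ log(r) = 4.18 − 4.796 = -0.616
r = [CH3COO-]/[CH3COOH] = 10^(-0.616) = 0.242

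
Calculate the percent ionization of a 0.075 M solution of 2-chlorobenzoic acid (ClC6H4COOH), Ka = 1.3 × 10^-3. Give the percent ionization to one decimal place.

ClC6H4COOH ⇌ ClC6H4COO- + H+; let x = [H+] at equilibrium.
Solve x² + 0.0013x − 9.75e-05 = 0 → x = 9.25 × 10^-3 M
% ionization = x/C₀ × 100% = 9.25 × 10^-3/0.075 × 100% = 12.3%

12.3%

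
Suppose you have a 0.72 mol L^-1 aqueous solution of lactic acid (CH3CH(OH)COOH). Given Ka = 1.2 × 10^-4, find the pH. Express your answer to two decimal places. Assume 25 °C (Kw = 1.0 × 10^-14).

pH = 2.03

CH3CH(OH)COOH ⇌ CH3CH(OH)COO- + H+
Ka = [H+]²/(0.72 − [H+]) = 1.2 × 10^-4
Neglecting [H+] in the denominator: [H+] = √(1.2 × 10^-4 × 0.72) = 9.30 × 10^-3 M
pH = −log(9.30 × 10^-3) = 2.03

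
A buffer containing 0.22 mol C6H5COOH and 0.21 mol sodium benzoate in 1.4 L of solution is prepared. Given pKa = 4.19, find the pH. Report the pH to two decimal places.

pH = pKa + log([A⁻]/[HA]) = 4.19 + log(0.21/0.22)
pH = 4.19 + (-0.020) = 4.17

pH = 4.17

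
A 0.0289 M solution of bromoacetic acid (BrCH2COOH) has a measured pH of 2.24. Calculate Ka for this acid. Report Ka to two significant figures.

[H+] = 10^(-2.24) = 5.75 × 10^-3 M
At equilibrium [HA] = 0.0289 − 5.75 × 10^-3 = 2.31 × 10^-2 M
Ka = [H+][A-]/[HA] = (5.75 × 10^-3)² / 2.31 × 10^-2 = 1.4 × 10^-3

Ka = 1.4 × 10^-3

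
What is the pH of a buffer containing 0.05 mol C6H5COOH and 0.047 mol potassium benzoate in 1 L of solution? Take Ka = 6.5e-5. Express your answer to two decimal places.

pH = 4.16

pKa = −log(6.5 × 10^-5) = 4.187
pH = pKa + log([A⁻]/[HA]) = 4.187 + log(0.047/0.05)
pH = 4.187 + (-0.027) = 4.16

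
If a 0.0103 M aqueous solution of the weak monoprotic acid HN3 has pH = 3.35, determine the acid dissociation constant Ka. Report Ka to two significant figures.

Ka = 2.0 × 10^-5

[H+] = 10^(-3.35) = 4.47 × 10^-4 M
At equilibrium [HA] = 0.0103 − 4.47 × 10^-4 = 9.85 × 10^-3 M
Ka = [H+][A-]/[HA] = (4.47 × 10^-4)² / 9.85 × 10^-3 = 2.0 × 10^-5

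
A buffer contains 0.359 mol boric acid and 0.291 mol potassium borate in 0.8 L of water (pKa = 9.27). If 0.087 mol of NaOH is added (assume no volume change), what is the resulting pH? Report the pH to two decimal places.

pH = 9.41

OH- converts B(OH)3 to B(OH)4-: B(OH)3 → 0.272 mol, B(OH)4- → 0.378 mol.
Henderson–Hasselbalch with mole ratio 0.378/0.272: pH = 9.27 + (+0.143)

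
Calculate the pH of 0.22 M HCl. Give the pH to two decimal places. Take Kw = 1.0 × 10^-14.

pH = 0.66

HCl is a strong acid and dissociates completely, so [H+] = 0.22 M.
pH = -log(0.22) = 0.66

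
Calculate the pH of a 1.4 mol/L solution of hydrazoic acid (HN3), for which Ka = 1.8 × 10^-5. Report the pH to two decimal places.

HN3 ⇌ N3- + H+
Ka = x²/(1.4 − x) = 1.8 × 10^-5
Since Ka ≪ C₀, x ≈ √(Ka·C₀) = 5.02 × 10^-3 M.
Check: 0.36% ionized — well under 5%, approximation valid.
pH = −log[H+] = −log(5.02 × 10^-3) = 2.30

pH = 2.30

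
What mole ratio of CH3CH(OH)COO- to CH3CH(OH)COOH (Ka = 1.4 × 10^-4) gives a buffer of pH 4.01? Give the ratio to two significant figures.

pKa = -log(1.4 × 10^-4) = 3.854
pH = pKa + log(r) ⇒ log(r) = 4.01 − 3.854 = +0.156
r = [CH3CH(OH)COO-]/[CH3CH(OH)COOH] = 10^(+0.156) = 1.43

ratio = 1.4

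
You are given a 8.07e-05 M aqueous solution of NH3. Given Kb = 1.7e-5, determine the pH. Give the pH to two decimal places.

NH3 + H2O ⇌ NH4+ + OH-
Kb = x²/(8.07e-05 − x) = 1.7 × 10^-5
Here C₀/Kb ≈ 4.75, so the small-x approximation fails. Use the quadratic:
x = (−Kb + √(Kb² + 4·Kb·C₀))/2 = 2.95 × 10^-5 M
pOH = 4.53, so pH = 14.00 − pOH = 9.47

pH = 9.47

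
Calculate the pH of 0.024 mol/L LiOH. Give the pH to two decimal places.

pH = 12.38

LiOH is a strong base; [OH-] = 0.024 M.
pOH = -log(0.024) = 1.62
pH = 14.00 - 1.62 = 12.38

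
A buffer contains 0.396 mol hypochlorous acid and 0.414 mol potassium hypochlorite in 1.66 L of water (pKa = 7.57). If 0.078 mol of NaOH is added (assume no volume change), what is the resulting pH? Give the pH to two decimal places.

After neutralization: n(HOCl) = 0.318 mol, n(OCl-) = 0.492 mol.
Henderson–Hasselbalch with mole ratio 0.492/0.318: pH = 7.57 + (+0.190)

pH = 7.76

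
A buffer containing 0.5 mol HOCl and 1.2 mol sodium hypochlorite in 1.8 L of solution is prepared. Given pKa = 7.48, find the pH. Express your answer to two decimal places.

pH = 7.86

pH = pKa + log([A⁻]/[HA]) = 7.48 + log(1.2/0.5)
pH = 7.48 + (+0.380) = 7.86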